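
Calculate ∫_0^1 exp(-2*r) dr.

-(1 - exp(2))*exp(-2)/2

An antiderivative is F(r) = -exp(-2*r)/2.
Then F(1) - F(0) = (-exp(-2)/2) - (-1/2) = -(1 - exp(2))*exp(-2)/2.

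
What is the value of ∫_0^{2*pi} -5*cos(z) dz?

An antiderivative is F(z) = -5*sin(z).
Then F(2*pi) - F(0) = (0) - (0) = 0.

0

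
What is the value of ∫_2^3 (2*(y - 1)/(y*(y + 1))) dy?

Factor the denominator: y**2 + y = (y + 1)y.
Partial fractions: 2*(y - 1)/(y*(y + 1)) = 4/(y + 1) - 2/y.
An antiderivative is F(y) = -2*log(y) + 4*log(y + 1).
Then F(3) - F(2) = (-2*log(3) + 8*log(2)) - (log(81/4)) = -6*log(3) + 10*log(2).

-6*log(3) + 10*log(2)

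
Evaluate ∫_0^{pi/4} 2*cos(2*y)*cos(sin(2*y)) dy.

Let u = sin(2*y), so du = 2*cos(2*y) dy. When y = 0, u = 0; when y = pi/4, u = 1.
The integral becomes ∫ cos(u) du from 0 to 1, with antiderivative sin(u).
Back in y: F(y) = sin(sin(2*y)).
Then F(pi/4) - F(0) = (sin(1)) - (0) = sin(1).

sin(1)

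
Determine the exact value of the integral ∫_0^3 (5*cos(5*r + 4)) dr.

Let u = 5*r + 4, so du = 5 dr. When r = 0, u = 4; when r = 3, u = 19.
The integral becomes ∫ cos(u) du from 4 to 19, with antiderivative sin(u).
Back in r: F(r) = sin(5*r + 4).
Then F(3) - F(0) = (sin(19)) - (sin(4)) = sin(19) - sin(4).

sin(19) - sin(4)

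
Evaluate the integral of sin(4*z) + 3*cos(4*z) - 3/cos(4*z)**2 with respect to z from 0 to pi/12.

An antiderivative is F(z) = 3*sin(4*z)/4 - cos(4*z)/4 - 3*tan(4*z)/4.
Then F(pi/12) - F(0) = (-3*sqrt(3)/8 - 1/8) - (-1/4) = 1/8 - 3*sqrt(3)/8.

1/8 - 3*sqrt(3)/8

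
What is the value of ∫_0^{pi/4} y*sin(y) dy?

Integrate by parts once (u = y, dv = sin(y) dy).
An antiderivative is F(y) = -y*cos(y) + sin(y).
Then F(pi/4) - F(0) = (sqrt(2)*(4 - pi)/8) - (0) = sqrt(2)*(4 - pi)/8.

sqrt(2)*(4 - pi)/8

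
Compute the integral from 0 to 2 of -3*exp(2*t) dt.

An antiderivative is F(t) = -3*exp(2*t)/2.
Then F(2) - F(0) = (-3*exp(4)/2) - (-3/2) = 3/2 - 3*exp(4)/2.

3/2 - 3*exp(4)/2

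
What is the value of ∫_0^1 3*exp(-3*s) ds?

1 - exp(-3)

An antiderivative is F(s) = -exp(-3*s).
Then F(1) - F(0) = (-exp(-3)) - (-1) = 1 - exp(-3).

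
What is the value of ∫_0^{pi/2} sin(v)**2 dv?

pi/4

Use the identity sin^2(v) = (1 - cos(2*v))/2.
An antiderivative is F(v) = v/2 - sin(2*v)/4.
Then F(pi/2) - F(0) = (pi/4) - (0) = pi/4.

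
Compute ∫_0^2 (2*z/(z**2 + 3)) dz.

Let u = z**2 + 3, so du = 2*z dz. When z = 0, u = 3; when z = 2, u = 7.
The integral becomes ∫ 1/u du from 3 to 7, with antiderivative log(u).
Back in z: F(z) = log(z**2 + 3).
Then F(2) - F(0) = (log(7)) - (log(3)) = log(7/3).

log(7/3)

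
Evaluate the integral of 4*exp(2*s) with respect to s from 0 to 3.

Let u = 2*s, so du = 2 ds. When s = 0, u = 0; when s = 3, u = 6.
The integral becomes 2·∫ exp(u) du from 0 to 6, with antiderivative 2*exp(u).
Back in s: F(s) = 2*exp(2*s).
Then F(3) - F(0) = (2*exp(6)) - (2) = -2 + 2*exp(6).

-2 + 2*exp(6)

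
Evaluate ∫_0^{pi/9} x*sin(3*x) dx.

-pi/54 + sqrt(3)/18

Integrate by parts once (u = x, dv = sin(3*x) dx).
An antiderivative is F(x) = -x*cos(3*x)/3 + sin(3*x)/9.
Then F(pi/9) - F(0) = (-pi/54 + sqrt(3)/18) - (0) = -pi/54 + sqrt(3)/18.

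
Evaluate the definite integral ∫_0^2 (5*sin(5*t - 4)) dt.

-cos(6) + cos(4)

Let u = 5*t - 4, so du = 5 dt. When t = 0, u = -4; when t = 2, u = 6.
The integral becomes ∫ sin(u) du from -4 to 6, with antiderivative -cos(u).
Back in t: F(t) = -cos(5*t - 4).
Then F(2) - F(0) = (-cos(6)) - (-cos(4)) = -cos(6) + cos(4).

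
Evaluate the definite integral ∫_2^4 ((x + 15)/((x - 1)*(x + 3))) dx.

-3*log(7) + 4*log(3) + 3*log(5)

Factor the denominator: x**2 + 2*x - 3 = (x + 3)(x - 1).
Partial fractions: (x + 15)/((x - 1)*(x + 3)) = -3/(x + 3) + 4/(x - 1).
An antiderivative is F(x) = 4*log(x - 1) - 3*log(x + 3).
Then F(4) - F(2) = (-3*log(7) + 4*log(3)) - (-3*log(5)) = -3*log(7) + 4*log(3) + 3*log(5).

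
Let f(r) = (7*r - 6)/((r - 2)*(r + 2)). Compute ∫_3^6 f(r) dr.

-5*log(5) + 19*log(2)

Factor the denominator: r**2 - 4 = (r + 2)(r - 2).
Partial fractions: (7*r - 6)/((r - 2)*(r + 2)) = 5/(r + 2) + 2/(r - 2).
An antiderivative is F(r) = 2*log(r - 2) + 5*log(r + 2).
Then F(6) - F(3) = (19*log(2)) - (5*log(5)) = -5*log(5) + 19*log(2).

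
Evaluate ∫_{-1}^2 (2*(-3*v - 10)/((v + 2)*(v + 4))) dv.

-10*log(2)

Factor the denominator: v**2 + 6*v + 8 = (v + 4)(v + 2).
Partial fractions: 2*(-3*v - 10)/((v + 2)*(v + 4)) = -2/(v + 4) - 4/(v + 2).
An antiderivative is F(v) = -4*log(v + 2) - 2*log(v + 4).
Then F(2) - F(-1) = (-10*log(2) - 2*log(3)) - (-log(9)) = -10*log(2).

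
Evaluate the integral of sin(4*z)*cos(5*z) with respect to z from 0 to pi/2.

Use the identity sin(4*z)cos(5*z) = [sin(9*z) + sin(-z)]/2.
An antiderivative is F(z) = cos(z)/2 - cos(9*z)/18.
Then F(pi/2) - F(0) = (0) - (4/9) = -4/9.

-4/9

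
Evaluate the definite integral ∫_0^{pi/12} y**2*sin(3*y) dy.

-2/27 - sqrt(2)*pi**2/864 + sqrt(2)*pi/108 + sqrt(2)/27

Integrate by parts twice (u = y^2, dv = sin(3*y) dy).
An antiderivative is F(y) = -y**2*cos(3*y)/3 + 2*y*sin(3*y)/9 + 2*cos(3*y)/27.
Then F(pi/12) - F(0) = (sqrt(2)*(-pi**2 + 8*pi + 32)/864) - (2/27) = -2/27 - sqrt(2)*pi**2/864 + sqrt(2)*pi/108 + sqrt(2)/27.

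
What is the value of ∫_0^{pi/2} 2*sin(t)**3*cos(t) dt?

Let u = sin(t), so du = cos(t) dt. When t = 0, u = 0; when t = pi/2, u = 1.
The integral becomes 2·∫ u**3 du from 0 to 1, with antiderivative u**4/2.
Back in t: F(t) = sin(t)**4/2.
Then F(pi/2) - F(0) = (1/2) - (0) = 1/2.

1/2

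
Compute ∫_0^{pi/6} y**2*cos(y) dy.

-1 + pi**2/72 + sqrt(3)*pi/6

Integrate by parts twice (u = y^2, dv = cos(y) dy).
An antiderivative is F(y) = y**2*sin(y) + 2*y*cos(y) - 2*sin(y).
Then F(pi/6) - F(0) = (-1 + pi**2/72 + sqrt(3)*pi/6) - (0) = -1 + pi**2/72 + sqrt(3)*pi/6.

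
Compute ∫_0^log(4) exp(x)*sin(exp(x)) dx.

cos(1) - cos(4)

Let u = exp(x), so du = exp(x) dx. When x = 0, u = 1; when x = log(4), u = 4.
The integral becomes ∫ sin(u) du from 1 to 4, with antiderivative -cos(u).
Back in x: F(x) = -cos(exp(x)).
Then F(log(4)) - F(0) = (-cos(4)) - (-cos(1)) = cos(1) - cos(4).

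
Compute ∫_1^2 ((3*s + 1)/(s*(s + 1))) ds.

log(9/2)

Factor the denominator: s**2 + s = (s + 1)s.
Partial fractions: (3*s + 1)/(s*(s + 1)) = 2/(s + 1) + 1/s.
An antiderivative is F(s) = log(s) + 2*log(s + 1).
Then F(2) - F(1) = (log(18)) - (log(4)) = log(9/2).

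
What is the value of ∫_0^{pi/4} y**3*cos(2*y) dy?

-3*pi/16 + pi**3/128 + 3/8

Integrate by parts 3 times (u = y^3, dv = cos(2*y) dy).
An antiderivative is F(y) = y**3*sin(2*y)/2 + 3*y**2*cos(2*y)/4 - 3*y*sin(2*y)/4 - 3*cos(2*y)/8.
Then F(pi/4) - F(0) = (pi*(-24 + pi**2)/128) - (-3/8) = -3*pi/16 + pi**3/128 + 3/8.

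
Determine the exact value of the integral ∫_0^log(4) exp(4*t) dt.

Let u = exp(t), so du = exp(t) dt. When t = 0, u = 1; when t = log(4), u = 4.
The integral becomes ∫ u**3 du from 1 to 4, with antiderivative u**4/4.
Back in t: F(t) = exp(4*t)/4.
Then F(log(4)) - F(0) = (64) - (1/4) = 255/4.

255/4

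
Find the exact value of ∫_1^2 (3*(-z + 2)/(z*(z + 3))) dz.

Factor the denominator: z**2 + 3*z = (z + 3)z.
Partial fractions: 3*(-z + 2)/(z*(z + 3)) = -5/(z + 3) + 2/z.
An antiderivative is F(z) = 2*log(z) - 5*log(z + 3).
Then F(2) - F(1) = (-5*log(5) + 2*log(2)) - (-10*log(2)) = -5*log(5) + 12*log(2).

-5*log(5) + 12*log(2)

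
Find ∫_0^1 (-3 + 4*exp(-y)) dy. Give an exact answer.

1 - 4*exp(-1)

An antiderivative is F(y) = -3*y - 4*exp(-y).
Then F(1) - F(0) = (-3 - 4*exp(-1)) - (-4) = 1 - 4*exp(-1).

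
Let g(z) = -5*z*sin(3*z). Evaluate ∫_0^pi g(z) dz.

-5*pi/3

Integrate by parts once (u = z, dv = -5*sin(3*z) dz).
An antiderivative is F(z) = 5*z*cos(3*z)/3 - 5*sin(3*z)/9.
Then F(pi) - F(0) = (-5*pi/3) - (0) = -5*pi/3.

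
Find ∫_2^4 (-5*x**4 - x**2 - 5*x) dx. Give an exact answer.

By the power rule, an antiderivative is F(x) = -x**5 - x**3/3 - 5*x**2/2.
Then F(4) - F(2) = (-3256/3) - (-134/3) = -3122/3.

-3122/3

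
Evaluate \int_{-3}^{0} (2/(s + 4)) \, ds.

An antiderivative is F(s) = 2*log(s + 4).
Then F(0) - F(-3) = (log(16)) - (0) = log(16).

log(16)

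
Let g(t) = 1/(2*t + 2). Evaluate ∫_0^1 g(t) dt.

log(2)/2

An antiderivative is F(t) = log(2*t + 2)/2.
Then F(1) - F(0) = (log(2)) - (log(2)/2) = log(2)/2.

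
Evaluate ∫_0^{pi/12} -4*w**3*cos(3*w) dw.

-8/27 - sqrt(2)*pi**2/216 - sqrt(2)*pi**3/2592 + sqrt(2)*pi/27 + 4*sqrt(2)/27

Integrate by parts 3 times (u = w^3, dv = -4*cos(3*w) dw).
An antiderivative is F(w) = -4*w**3*sin(3*w)/3 - 4*w**2*cos(3*w)/3 + 8*w*sin(3*w)/9 + 8*cos(3*w)/27.
Then F(pi/12) - F(0) = (sqrt(2)*(-12*pi**2 - pi**3 + 96*pi + 384)/2592) - (8/27) = -8/27 - sqrt(2)*pi**2/216 - sqrt(2)*pi**3/2592 + sqrt(2)*pi/27 + 4*sqrt(2)/27.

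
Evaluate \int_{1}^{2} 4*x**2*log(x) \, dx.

Integrate by parts once (u = ln x, dv = 4*x**2 dx).
An antiderivative is F(x) = 4*x**3*(3*log(x) - 1)/9.
Then F(2) - F(1) = (-32/9 + 32*log(2)/3) - (-4/9) = -28/9 + 32*log(2)/3.

-28/9 + 32*log(2)/3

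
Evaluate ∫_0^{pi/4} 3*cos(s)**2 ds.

Use the identity cos^2(s) = (1 + cos(2*s))/2.
An antiderivative is F(s) = 3*s/2 + 3*sin(2*s)/4.
Then F(pi/4) - F(0) = (3/4 + 3*pi/8) - (0) = 3/4 + 3*pi/8.

3/4 + 3*pi/8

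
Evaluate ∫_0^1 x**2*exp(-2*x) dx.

(-5 + exp(2))*exp(-2)/4

Integrate by parts twice (u = x^2, dv = exp(-2*x) dx).
An antiderivative is F(x) = (-2*x**2 - 2*x - 1)*exp(-2*x)/4.
Then F(1) - F(0) = (-5*exp(-2)/4) - (-1/4) = (-5 + exp(2))*exp(-2)/4.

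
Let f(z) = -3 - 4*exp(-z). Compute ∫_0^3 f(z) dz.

An antiderivative is F(z) = -3*z + 4*exp(-z).
Then F(3) - F(0) = (-9 + 4*exp(-3)) - (4) = -13 + 4*exp(-3).

-13 + 4*exp(-3)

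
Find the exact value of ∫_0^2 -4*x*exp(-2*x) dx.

-1 + 5*exp(-4)

Integrate by parts once (u = x, dv = -4*exp(-2*x) dx).
An antiderivative is F(x) = (2*x + 1)*exp(-2*x).
Then F(2) - F(0) = (5*exp(-4)) - (1) = -1 + 5*exp(-4).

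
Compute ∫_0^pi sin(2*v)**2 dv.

pi/2

Use the identity sin^2(2*v) = (1 - cos(4*v))/2.
An antiderivative is F(v) = v/2 - sin(4*v)/8.
Then F(pi) - F(0) = (pi/2) - (0) = pi/2.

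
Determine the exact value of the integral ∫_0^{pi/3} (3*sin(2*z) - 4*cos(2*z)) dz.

9/4 - sqrt(3)

An antiderivative is F(z) = -2*sin(2*z) - 3*cos(2*z)/2.
Then F(pi/3) - F(0) = (3/4 - sqrt(3)) - (-3/2) = 9/4 - sqrt(3).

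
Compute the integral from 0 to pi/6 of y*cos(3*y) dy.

-1/9 + pi/18

Integrate by parts once (u = y, dv = cos(3*y) dy).
An antiderivative is F(y) = y*sin(3*y)/3 + cos(3*y)/9.
Then F(pi/6) - F(0) = (pi/18) - (1/9) = -1/9 + pi/18.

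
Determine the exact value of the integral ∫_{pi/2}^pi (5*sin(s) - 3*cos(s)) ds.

8

An antiderivative is F(s) = -3*sin(s) - 5*cos(s).
Then F(pi) - F(pi/2) = (5) - (-3) = 8.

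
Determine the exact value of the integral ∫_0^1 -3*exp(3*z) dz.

1 - exp(3)

An antiderivative is F(z) = -exp(3*z).
Then F(1) - F(0) = (-exp(3)) - (-1) = 1 - exp(3).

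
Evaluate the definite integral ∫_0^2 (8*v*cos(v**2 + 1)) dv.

4*sin(5) - 4*sin(1)

Let u = v**2 + 1, so du = 2*v dv. When v = 0, u = 1; when v = 2, u = 5.
The integral becomes 4·∫ cos(u) du from 1 to 5, with antiderivative 4*sin(u).
Back in v: F(v) = 4*sin(v**2 + 1).
Then F(2) - F(0) = (4*sin(5)) - (4*sin(1)) = 4*sin(5) - 4*sin(1).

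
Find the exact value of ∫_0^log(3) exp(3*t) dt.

Let u = exp(t), so du = exp(t) dt. When t = 0, u = 1; when t = log(3), u = 3.
The integral becomes ∫ u**2 du from 1 to 3, with antiderivative u**3/3.
Back in t: F(t) = exp(3*t)/3.
Then F(log(3)) - F(0) = (9) - (1/3) = 26/3.

26/3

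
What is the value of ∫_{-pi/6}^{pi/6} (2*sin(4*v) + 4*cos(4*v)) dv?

sqrt(3)

An antiderivative is F(v) = sin(4*v) - cos(4*v)/2.
Then F(pi/6) - F(-pi/6) = (1/4 + sqrt(3)/2) - (1/4 - sqrt(3)/2) = sqrt(3).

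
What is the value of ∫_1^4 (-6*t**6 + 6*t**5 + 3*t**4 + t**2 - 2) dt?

-326157/35

By the power rule, an antiderivative is F(t) = -6*t**7/7 + t**6 + 3*t**5/5 + t**3/3 - 2*t.
Then F(4) - F(1) = (-978568/105) - (-97/105) = -326157/35.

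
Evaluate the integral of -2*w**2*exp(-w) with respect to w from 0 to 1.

Integrate by parts twice (u = w^2, dv = -2*exp(-w) dw).
An antiderivative is F(w) = (2*w**2 + 4*w + 4)*exp(-w).
Then F(1) - F(0) = (10*exp(-1)) - (4) = -4 + 10*exp(-1).

-4 + 10*exp(-1)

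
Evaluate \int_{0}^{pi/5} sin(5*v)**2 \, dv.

Use the identity sin^2(5*v) = (1 - cos(10*v))/2.
An antiderivative is F(v) = v/2 - sin(10*v)/20.
Then F(pi/5) - F(0) = (pi/10) - (0) = pi/10.

pi/10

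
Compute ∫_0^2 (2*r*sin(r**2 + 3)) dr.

Let u = r**2 + 3, so du = 2*r dr. When r = 0, u = 3; when r = 2, u = 7.
The integral becomes ∫ sin(u) du from 3 to 7, with antiderivative -cos(u).
Back in r: F(r) = -cos(r**2 + 3).
Then F(2) - F(0) = (-cos(7)) - (-cos(3)) = cos(3) - cos(7).

cos(3) - cos(7)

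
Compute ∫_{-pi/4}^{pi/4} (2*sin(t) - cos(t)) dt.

-sqrt(2)

An antiderivative is F(t) = -sin(t) - 2*cos(t).
Then F(pi/4) - F(-pi/4) = (-3*sqrt(2)/2) - (-sqrt(2)/2) = -sqrt(2).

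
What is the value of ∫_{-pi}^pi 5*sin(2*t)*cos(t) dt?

Use the identity sin(2*t)cos(t) = [sin(3*t) + sin(t)]/2.
An antiderivative is F(t) = -5*cos(t)/2 - 5*cos(3*t)/6.
Then F(pi) - F(-pi) = (10/3) - (10/3) = 0.

0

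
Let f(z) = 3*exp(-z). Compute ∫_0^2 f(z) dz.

3 - 3*exp(-2)

An antiderivative is F(z) = -3*exp(-z).
Then F(2) - F(0) = (-3*exp(-2)) - (-3) = 3 - 3*exp(-2).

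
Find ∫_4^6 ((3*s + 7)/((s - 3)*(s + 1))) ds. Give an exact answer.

Factor the denominator: s**2 - 2*s - 3 = (s + 1)(s - 3).
Partial fractions: (3*s + 7)/((s - 3)*(s + 1)) = -1/(s + 1) + 4/(s - 3).
An antiderivative is F(s) = 4*log(s - 3) - log(s + 1).
Then F(6) - F(4) = (log(81/7)) - (-log(5)) = -log(7) + log(5) + 4*log(3).

-log(7) + log(5) + 4*log(3)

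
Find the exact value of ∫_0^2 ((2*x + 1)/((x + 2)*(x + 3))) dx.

Factor the denominator: x**2 + 5*x + 6 = (x + 3)(x + 2).
Partial fractions: (2*x + 1)/((x + 2)*(x + 3)) = 5/(x + 3) - 3/(x + 2).
An antiderivative is F(x) = -3*log(x + 2) + 5*log(x + 3).
Then F(2) - F(0) = (-6*log(2) + 5*log(5)) - (-3*log(2) + 5*log(3)) = -5*log(3) - 3*log(2) + 5*log(5).

-5*log(3) - 3*log(2) + 5*log(5)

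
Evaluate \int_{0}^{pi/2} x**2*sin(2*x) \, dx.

-1/2 + pi**2/8

Integrate by parts twice (u = x^2, dv = sin(2*x) dx).
An antiderivative is F(x) = -x**2*cos(2*x)/2 + x*sin(2*x)/2 + cos(2*x)/4.
Then F(pi/2) - F(0) = (-1/4 + pi**2/8) - (1/4) = -1/2 + pi**2/8.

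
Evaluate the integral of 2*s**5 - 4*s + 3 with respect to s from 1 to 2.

18

By the power rule, an antiderivative is F(s) = s**6/3 - 2*s**2 + 3*s.
Then F(2) - F(1) = (58/3) - (4/3) = 18.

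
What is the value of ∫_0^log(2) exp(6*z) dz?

Let u = exp(z), so du = exp(z) dz. When z = 0, u = 1; when z = log(2), u = 2.
The integral becomes ∫ u**5 du from 1 to 2, with antiderivative u**6/6.
Back in z: F(z) = exp(6*z)/6.
Then F(log(2)) - F(0) = (32/3) - (1/6) = 21/2.

21/2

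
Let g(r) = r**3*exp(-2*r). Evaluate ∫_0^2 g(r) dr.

Integrate by parts 3 times (u = r^3, dv = exp(-2*r) dr).
An antiderivative is F(r) = (-4*r**3 - 6*r**2 - 6*r - 3)*exp(-2*r)/8.
Then F(2) - F(0) = (-71*exp(-4)/8) - (-3/8) = 3/8 - 71*exp(-4)/8.

3/8 - 71*exp(-4)/8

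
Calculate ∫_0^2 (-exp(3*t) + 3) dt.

An antiderivative is F(t) = -exp(3*t)/3 + 3*t.
Then F(2) - F(0) = (6 - exp(6)/3) - (-1/3) = 19/3 - exp(6)/3.

19/3 - exp(6)/3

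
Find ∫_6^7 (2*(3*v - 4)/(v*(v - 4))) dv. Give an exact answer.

Factor the denominator: v**2 - 4*v = v(v - 4).
Partial fractions: 2*(3*v - 4)/(v*(v - 4)) = 2/v + 4/(v - 4).
An antiderivative is F(v) = 2*log(v) + 4*log(v - 4).
Then F(7) - F(6) = (2*log(7) + 4*log(3)) - (2*log(3) + 6*log(2)) = -6*log(2) + 2*log(3) + 2*log(7).

-6*log(2) + 2*log(3) + 2*log(7)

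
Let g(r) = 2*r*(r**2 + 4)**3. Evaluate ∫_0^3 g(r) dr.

28305/4

Let u = r**2 + 4, so du = 2*r dr. When r = 0, u = 4; when r = 3, u = 13.
The integral becomes ∫ u**3 du from 4 to 13, with antiderivative u**4/4.
Back in r: F(r) = (r**2 + 4)**4/4.
Then F(3) - F(0) = (28561/4) - (64) = 28305/4.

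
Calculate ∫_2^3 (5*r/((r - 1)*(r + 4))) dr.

-4*log(3) - 3*log(2) + 4*log(7)

Factor the denominator: r**2 + 3*r - 4 = (r + 4)(r - 1).
Partial fractions: 5*r/((r - 1)*(r + 4)) = 4/(r + 4) + 1/(r - 1).
An antiderivative is F(r) = log(r - 1) + 4*log(r + 4).
Then F(3) - F(2) = (log(2) + 4*log(7)) - (4*log(2) + 4*log(3)) = -4*log(3) - 3*log(2) + 4*log(7).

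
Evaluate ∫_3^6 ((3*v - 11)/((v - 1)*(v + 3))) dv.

Factor the denominator: v**2 + 2*v - 3 = (v + 3)(v - 1).
Partial fractions: (3*v - 11)/((v - 1)*(v + 3)) = 5/(v + 3) - 2/(v - 1).
An antiderivative is F(v) = -2*log(v - 1) + 5*log(v + 3).
Then F(6) - F(3) = (-2*log(5) + 10*log(3)) - (3*log(2) + 5*log(3)) = -2*log(5) - 3*log(2) + 5*log(3).

-2*log(5) - 3*log(2) + 5*log(3)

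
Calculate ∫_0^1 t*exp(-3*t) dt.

(-4 + exp(3))*exp(-3)/9

Integrate by parts once (u = t, dv = exp(-3*t) dt).
An antiderivative is F(t) = (-3*t - 1)*exp(-3*t)/9.
Then F(1) - F(0) = (-4*exp(-3)/9) - (-1/9) = (-4 + exp(3))*exp(-3)/9.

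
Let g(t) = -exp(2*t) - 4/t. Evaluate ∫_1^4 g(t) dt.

An antiderivative is F(t) = -exp(2*t)/2 - 4*log(t).
Then F(4) - F(1) = (-exp(8)/2 - 8*log(2)) - (-exp(2)/2) = -exp(8)/2 - 8*log(2) + exp(2)/2.

-exp(8)/2 - 8*log(2) + exp(2)/2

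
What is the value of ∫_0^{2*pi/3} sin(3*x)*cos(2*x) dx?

9/10

Use the identity sin(3*x)cos(2*x) = [sin(5*x) + sin(x)]/2.
An antiderivative is F(x) = -cos(x)/2 - cos(5*x)/10.
Then F(2*pi/3) - F(0) = (3/10) - (-3/5) = 9/10.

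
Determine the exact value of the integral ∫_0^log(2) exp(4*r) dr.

Let u = exp(r), so du = exp(r) dr. When r = 0, u = 1; when r = log(2), u = 2.
The integral becomes ∫ u**3 du from 1 to 2, with antiderivative u**4/4.
Back in r: F(r) = exp(4*r)/4.
Then F(log(2)) - F(0) = (4) - (1/4) = 15/4.

15/4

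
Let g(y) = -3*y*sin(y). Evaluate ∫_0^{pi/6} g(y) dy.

-3/2 + sqrt(3)*pi/4

Integrate by parts once (u = y, dv = -3*sin(y) dy).
An antiderivative is F(y) = 3*y*cos(y) - 3*sin(y).
Then F(pi/6) - F(0) = (-3/2 + sqrt(3)*pi/4) - (0) = -3/2 + sqrt(3)*pi/4.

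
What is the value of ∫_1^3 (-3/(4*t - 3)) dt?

-3*log(3)/2

An antiderivative is F(t) = -3*log(4*t - 3)/4.
Then F(3) - F(1) = (-3*log(3)/2) - (0) = -3*log(3)/2.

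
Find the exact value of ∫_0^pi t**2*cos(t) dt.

Integrate by parts twice (u = t^2, dv = cos(t) dt).
An antiderivative is F(t) = t**2*sin(t) + 2*t*cos(t) - 2*sin(t).
Then F(pi) - F(0) = (-2*pi) - (0) = -2*pi.

-2*pi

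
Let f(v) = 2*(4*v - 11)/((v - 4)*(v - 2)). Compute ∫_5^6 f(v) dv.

Factor the denominator: v**2 - 6*v + 8 = (v - 2)(v - 4).
Partial fractions: 2*(4*v - 11)/((v - 4)*(v - 2)) = 3/(v - 2) + 5/(v - 4).
An antiderivative is F(v) = 5*log(v - 4) + 3*log(v - 2).
Then F(6) - F(5) = (11*log(2)) - (log(27)) = -3*log(3) + 11*log(2).

-3*log(3) + 11*log(2)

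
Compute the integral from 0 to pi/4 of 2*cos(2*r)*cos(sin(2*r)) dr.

sin(1)

Let u = sin(2*r), so du = 2*cos(2*r) dr. When r = 0, u = 0; when r = pi/4, u = 1.
The integral becomes ∫ cos(u) du from 0 to 1, with antiderivative sin(u).
Back in r: F(r) = sin(sin(2*r)).
Then F(pi/4) - F(0) = (sin(1)) - (0) = sin(1).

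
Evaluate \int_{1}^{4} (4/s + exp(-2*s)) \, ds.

(-1 + exp(6) + 16*exp(8)*log(2))*exp(-8)/2

An antiderivative is F(s) = 4*log(s) - exp(-2*s)/2.
Then F(4) - F(1) = (-exp(-8)/2 + 8*log(2)) - (-exp(-2)/2) = (-1 + exp(6) + 16*exp(8)*log(2))*exp(-8)/2.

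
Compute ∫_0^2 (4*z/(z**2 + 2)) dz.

log(9)

Let u = z**2 + 2, so du = 2*z dz. When z = 0, u = 2; when z = 2, u = 6.
The integral becomes 2·∫ 1/u du from 2 to 6, with antiderivative 2*log(u).
Back in z: F(z) = 2*log(z**2 + 2).
Then F(2) - F(0) = (log(36)) - (log(4)) = log(9).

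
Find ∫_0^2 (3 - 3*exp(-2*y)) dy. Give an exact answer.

An antiderivative is F(y) = 3*y + 3*exp(-2*y)/2.
Then F(2) - F(0) = (3*exp(-4)/2 + 6) - (3/2) = 3*exp(-4)/2 + 9/2.

3*exp(-4)/2 + 9/2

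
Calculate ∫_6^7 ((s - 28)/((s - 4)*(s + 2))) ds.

Factor the denominator: s**2 - 2*s - 8 = (s + 2)(s - 4).
Partial fractions: (s - 28)/((s - 4)*(s + 2)) = 5/(s + 2) - 4/(s - 4).
An antiderivative is F(s) = -4*log(s - 4) + 5*log(s + 2).
Then F(7) - F(6) = (6*log(3)) - (11*log(2)) = -11*log(2) + 6*log(3).

-11*log(2) + 6*log(3)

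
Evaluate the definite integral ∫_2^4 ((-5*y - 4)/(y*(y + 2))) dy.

log(2/27)

Factor the denominator: y**2 + 2*y = (y + 2)y.
Partial fractions: (-5*y - 4)/(y*(y + 2)) = -3/(y + 2) - 2/y.
An antiderivative is F(y) = -2*log(y) - 3*log(y + 2).
Then F(4) - F(2) = (-7*log(2) - 3*log(3)) - (-8*log(2)) = log(2/27).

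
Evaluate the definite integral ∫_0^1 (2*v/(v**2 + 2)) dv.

log(3/2)

Let u = v**2 + 2, so du = 2*v dv. When v = 0, u = 2; when v = 1, u = 3.
The integral becomes ∫ 1/u du from 2 to 3, with antiderivative log(u).
Back in v: F(v) = log(v**2 + 2).
Then F(1) - F(0) = (log(3)) - (log(2)) = log(3/2).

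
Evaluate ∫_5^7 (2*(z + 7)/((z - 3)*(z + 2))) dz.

Factor the denominator: z**2 - z - 6 = (z + 2)(z - 3).
Partial fractions: 2*(z + 7)/((z - 3)*(z + 2)) = -2/(z + 2) + 4/(z - 3).
An antiderivative is F(z) = 4*log(z - 3) - 2*log(z + 2).
Then F(7) - F(5) = (-4*log(3) + 8*log(2)) - (log(16/49)) = -4*log(3) + 4*log(2) + 2*log(7).

-4*log(3) + 4*log(2) + 2*log(7)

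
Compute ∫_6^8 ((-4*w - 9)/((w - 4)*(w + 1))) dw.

-5*log(2) - log(7) + 2*log(3)

Factor the denominator: w**2 - 3*w - 4 = (w + 1)(w - 4).
Partial fractions: (-4*w - 9)/((w - 4)*(w + 1)) = 1/(w + 1) - 5/(w - 4).
An antiderivative is F(w) = -5*log(w - 4) + log(w + 1).
Then F(8) - F(6) = (-10*log(2) + 2*log(3)) - (log(7/32)) = -5*log(2) - log(7) + 2*log(3).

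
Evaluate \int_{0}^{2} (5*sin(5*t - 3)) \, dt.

cos(3) - cos(7)

Let u = 5*t - 3, so du = 5 dt. When t = 0, u = -3; when t = 2, u = 7.
The integral becomes ∫ sin(u) du from -3 to 7, with antiderivative -cos(u).
Back in t: F(t) = -cos(5*t - 3).
Then F(2) - F(0) = (-cos(7)) - (-cos(3)) = cos(3) - cos(7).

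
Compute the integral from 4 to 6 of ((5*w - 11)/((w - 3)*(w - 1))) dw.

Factor the denominator: w**2 - 4*w + 3 = (w - 1)(w - 3).
Partial fractions: (5*w - 11)/((w - 3)*(w - 1)) = 3/(w - 1) + 2/(w - 3).
An antiderivative is F(w) = 2*log(w - 3) + 3*log(w - 1).
Then F(6) - F(4) = (2*log(3) + 3*log(5)) - (log(27)) = -log(3) + 3*log(5).

-log(3) + 3*log(5)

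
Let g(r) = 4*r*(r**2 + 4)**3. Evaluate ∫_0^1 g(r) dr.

Let u = r**2 + 4, so du = 2*r dr. When r = 0, u = 4; when r = 1, u = 5.
The integral becomes 2·∫ u**3 du from 4 to 5, with antiderivative u**4/2.
Back in r: F(r) = (r**2 + 4)**4/2.
Then F(1) - F(0) = (625/2) - (128) = 369/2.

369/2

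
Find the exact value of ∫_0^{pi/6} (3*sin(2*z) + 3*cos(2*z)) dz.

3/4 + 3*sqrt(3)/4

An antiderivative is F(z) = 3*sin(2*z)/2 - 3*cos(2*z)/2.
Then F(pi/6) - F(0) = (-3/4 + 3*sqrt(3)/4) - (-3/2) = 3/4 + 3*sqrt(3)/4.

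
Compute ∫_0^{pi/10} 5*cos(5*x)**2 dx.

pi/4

Use the identity cos^2(5*x) = (1 + cos(10*x))/2.
An antiderivative is F(x) = 5*x/2 + sin(10*x)/4.
Then F(pi/10) - F(0) = (pi/4) - (0) = pi/4.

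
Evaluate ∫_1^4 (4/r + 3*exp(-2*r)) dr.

-3*exp(-8)/2 + 3*exp(-2)/2 + 8*log(2)

An antiderivative is F(r) = 4*log(r) - 3*exp(-2*r)/2.
Then F(4) - F(1) = (-3*exp(-8)/2 + 8*log(2)) - (-3*exp(-2)/2) = -3*exp(-8)/2 + 3*exp(-2)/2 + 8*log(2).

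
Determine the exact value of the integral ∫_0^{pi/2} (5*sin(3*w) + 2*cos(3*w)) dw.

1

An antiderivative is F(w) = 2*sin(3*w)/3 - 5*cos(3*w)/3.
Then F(pi/2) - F(0) = (-2/3) - (-5/3) = 1.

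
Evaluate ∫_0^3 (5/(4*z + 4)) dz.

5*log(2)/2

An antiderivative is F(z) = 5*log(4*z + 4)/4.
Then F(3) - F(0) = (log(32)) - (5*log(2)/2) = 5*log(2)/2.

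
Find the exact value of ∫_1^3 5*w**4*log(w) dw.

-242/5 + 243*log(3)

Integrate by parts once (u = ln w, dv = 5*w**4 dw).
An antiderivative is F(w) = w**5*(5*log(w) - 1)/5.
Then F(3) - F(1) = (-243/5 + 243*log(3)) - (-1/5) = -242/5 + 243*log(3).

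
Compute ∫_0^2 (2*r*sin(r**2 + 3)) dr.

Let u = r**2 + 3, so du = 2*r dr. When r = 0, u = 3; when r = 2, u = 7.
The integral becomes ∫ sin(u) du from 3 to 7, with antiderivative -cos(u).
Back in r: F(r) = -cos(r**2 + 3).
Then F(2) - F(0) = (-cos(7)) - (-cos(3)) = cos(3) - cos(7).

cos(3) - cos(7)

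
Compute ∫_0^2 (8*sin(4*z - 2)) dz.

Let u = 4*z - 2, so du = 4 dz. When z = 0, u = -2; when z = 2, u = 6.
The integral becomes 2·∫ sin(u) du from -2 to 6, with antiderivative -2*cos(u).
Back in z: F(z) = -2*cos(4*z - 2).
Then F(2) - F(0) = (-2*cos(6)) - (-2*cos(2)) = -2*cos(6) + 2*cos(2).

-2*cos(6) + 2*cos(2)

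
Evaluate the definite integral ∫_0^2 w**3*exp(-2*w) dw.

3/8 - 71*exp(-4)/8

Integrate by parts 3 times (u = w^3, dv = exp(-2*w) dw).
An antiderivative is F(w) = (-4*w**3 - 6*w**2 - 6*w - 3)*exp(-2*w)/8.
Then F(2) - F(0) = (-71*exp(-4)/8) - (-3/8) = 3/8 - 71*exp(-4)/8.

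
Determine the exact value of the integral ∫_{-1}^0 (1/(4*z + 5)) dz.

log(5)/4

An antiderivative is F(z) = log(4*z + 5)/4.
Then F(0) - F(-1) = (log(5)/4) - (0) = log(5)/4.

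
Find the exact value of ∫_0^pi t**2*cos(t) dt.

-2*pi

Integrate by parts twice (u = t^2, dv = cos(t) dt).
An antiderivative is F(t) = t**2*sin(t) + 2*t*cos(t) - 2*sin(t).
Then F(pi) - F(0) = (-2*pi) - (0) = -2*pi.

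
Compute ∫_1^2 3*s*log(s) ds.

-9/4 + log(64)

Integrate by parts once (u = ln s, dv = 3*s ds).
An antiderivative is F(s) = 3*s**2*(2*log(s) - 1)/4.
Then F(2) - F(1) = (-3 + log(64)) - (-3/4) = -9/4 + log(64).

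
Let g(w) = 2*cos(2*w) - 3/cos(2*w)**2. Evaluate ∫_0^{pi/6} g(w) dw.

-sqrt(3)

An antiderivative is F(w) = sin(2*w) - 3*tan(2*w)/2.
Then F(pi/6) - F(0) = (-sqrt(3)) - (0) = -sqrt(3).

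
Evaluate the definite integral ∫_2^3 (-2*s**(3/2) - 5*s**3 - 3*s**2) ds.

-401/4 - 36*sqrt(3)/5 + 16*sqrt(2)/5

By the power rule, an antiderivative is F(s) = -4*s**(5/2)/5 - 5*s**4/4 - s**3.
Then F(3) - F(2) = (-513/4 - 36*sqrt(3)/5) - (-28 - 16*sqrt(2)/5) = -401/4 - 36*sqrt(3)/5 + 16*sqrt(2)/5.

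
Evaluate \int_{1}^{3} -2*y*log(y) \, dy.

4 - 9*log(3)

Integrate by parts once (u = ln y, dv = -2*y dy).
An antiderivative is F(y) = -y**2*(2*log(y) - 1)/2.
Then F(3) - F(1) = (9/2 - 9*log(3)) - (1/2) = 4 - 9*log(3).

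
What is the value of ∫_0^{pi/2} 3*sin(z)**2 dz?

Use the identity sin^2(z) = (1 - cos(2*z))/2.
An antiderivative is F(z) = 3*z/2 - 3*sin(2*z)/4.
Then F(pi/2) - F(0) = (3*pi/4) - (0) = 3*pi/4.

3*pi/4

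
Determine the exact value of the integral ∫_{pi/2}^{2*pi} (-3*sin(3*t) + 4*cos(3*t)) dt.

7/3

An antiderivative is F(t) = 4*sin(3*t)/3 + cos(3*t).
Then F(2*pi) - F(pi/2) = (1) - (-4/3) = 7/3.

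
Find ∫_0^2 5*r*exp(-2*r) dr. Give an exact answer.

Integrate by parts once (u = r, dv = 5*exp(-2*r) dr).
An antiderivative is F(r) = (-10*r - 5)*exp(-2*r)/4.
Then F(2) - F(0) = (-25*exp(-4)/4) - (-5/4) = 5/4 - 25*exp(-4)/4.

5/4 - 25*exp(-4)/4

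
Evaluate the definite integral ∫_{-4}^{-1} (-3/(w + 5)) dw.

An antiderivative is F(w) = -3*log(w + 5).
Then F(-1) - F(-4) = (-log(64)) - (0) = -log(64).

-log(64)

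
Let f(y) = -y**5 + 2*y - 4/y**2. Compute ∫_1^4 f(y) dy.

By the power rule, an antiderivative is F(y) = -y**6/6 + y**2 + 4/y.
Then F(4) - F(1) = (-1997/3) - (29/6) = -1341/2.

-1341/2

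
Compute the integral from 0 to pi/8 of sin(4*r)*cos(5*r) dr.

-4/9 + 5*sqrt(sqrt(2) + 2)/18

Use the identity sin(4*r)cos(5*r) = [sin(9*r) + sin(-r)]/2.
An antiderivative is F(r) = cos(r)/2 - cos(9*r)/18.
Then F(pi/8) - F(0) = (5*sqrt(sqrt(2) + 2)/18) - (4/9) = -4/9 + 5*sqrt(sqrt(2) + 2)/18.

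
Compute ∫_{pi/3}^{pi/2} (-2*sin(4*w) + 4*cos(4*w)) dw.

An antiderivative is F(w) = sin(4*w) + cos(4*w)/2.
Then F(pi/2) - F(pi/3) = (1/2) - (-sqrt(3)/2 - 1/4) = 3/4 + sqrt(3)/2.

3/4 + sqrt(3)/2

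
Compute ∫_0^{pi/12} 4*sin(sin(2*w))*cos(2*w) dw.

Let u = sin(2*w), so du = 2*cos(2*w) dw. When w = 0, u = 0; when w = pi/12, u = 1/2.
The integral becomes 2·∫ sin(u) du from 0 to 1/2, with antiderivative -2*cos(u).
Back in w: F(w) = -2*cos(sin(2*w)).
Then F(pi/12) - F(0) = (-2*cos(1/2)) - (-2) = 2 - 2*cos(1/2).

2 - 2*cos(1/2)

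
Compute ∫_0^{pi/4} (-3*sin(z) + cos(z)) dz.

-3 + 2*sqrt(2)

An antiderivative is F(z) = sin(z) + 3*cos(z).
Then F(pi/4) - F(0) = (2*sqrt(2)) - (3) = -3 + 2*sqrt(2).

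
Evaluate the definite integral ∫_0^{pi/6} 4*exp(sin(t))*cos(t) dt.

-4 + 4*exp(1/2)

Let u = sin(t), so du = cos(t) dt. When t = 0, u = 0; when t = pi/6, u = 1/2.
The integral becomes 4·∫ exp(u) du from 0 to 1/2, with antiderivative 4*exp(u).
Back in t: F(t) = 4*exp(sin(t)).
Then F(pi/6) - F(0) = (4*exp(1/2)) - (4) = -4 + 4*exp(1/2).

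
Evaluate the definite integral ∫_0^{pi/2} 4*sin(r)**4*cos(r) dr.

4/5

Let u = sin(r), so du = cos(r) dr. When r = 0, u = 0; when r = pi/2, u = 1.
The integral becomes 4·∫ u**4 du from 0 to 1, with antiderivative 4*u**5/5.
Back in r: F(r) = 4*sin(r)**5/5.
Then F(pi/2) - F(0) = (4/5) - (0) = 4/5.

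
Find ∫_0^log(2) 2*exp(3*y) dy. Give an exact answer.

Let u = exp(y), so du = exp(y) dy. When y = 0, u = 1; when y = log(2), u = 2.
The integral becomes 2·∫ u**2 du from 1 to 2, with antiderivative 2*u**3/3.
Back in y: F(y) = 2*exp(3*y)/3.
Then F(log(2)) - F(0) = (16/3) - (2/3) = 14/3.

14/3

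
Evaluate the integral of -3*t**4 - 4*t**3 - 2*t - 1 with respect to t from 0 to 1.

By the power rule, an antiderivative is F(t) = -3*t**5/5 - t**4 - t**2 - t.
Then F(1) - F(0) = (-18/5) - (0) = -18/5.

-18/5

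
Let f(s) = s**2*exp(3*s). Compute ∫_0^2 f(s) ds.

-2/27 + 26*exp(6)/27

Integrate by parts twice (u = s^2, dv = exp(3*s) ds).
An antiderivative is F(s) = (9*s**2 - 6*s + 2)*exp(3*s)/27.
Then F(2) - F(0) = (26*exp(6)/27) - (2/27) = -2/27 + 26*exp(6)/27.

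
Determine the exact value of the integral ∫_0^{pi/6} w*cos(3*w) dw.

-1/9 + pi/18

Integrate by parts once (u = w, dv = cos(3*w) dw).
An antiderivative is F(w) = w*sin(3*w)/3 + cos(3*w)/9.
Then F(pi/6) - F(0) = (pi/18) - (1/9) = -1/9 + pi/18.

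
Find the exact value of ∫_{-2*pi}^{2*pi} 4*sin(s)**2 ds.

Use the identity sin^2(s) = (1 - cos(2*s))/2.
An antiderivative is F(s) = 2*s - sin(2*s).
Then F(2*pi) - F(-2*pi) = (4*pi) - (-4*pi) = 8*pi.

8*pi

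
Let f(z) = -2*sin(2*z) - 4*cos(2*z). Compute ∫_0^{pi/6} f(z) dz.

-sqrt(3) - 1/2

An antiderivative is F(z) = -2*sin(2*z) + cos(2*z).
Then F(pi/6) - F(0) = (1/2 - sqrt(3)) - (1) = -sqrt(3) - 1/2.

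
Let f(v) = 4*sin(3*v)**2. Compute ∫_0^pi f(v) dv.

Use the identity sin^2(3*v) = (1 - cos(6*v))/2.
An antiderivative is F(v) = 2*v - sin(6*v)/3.
Then F(pi) - F(0) = (2*pi) - (0) = 2*pi.

2*pi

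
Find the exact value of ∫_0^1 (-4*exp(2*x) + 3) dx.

An antiderivative is F(x) = -2*exp(2*x) + 3*x.
Then F(1) - F(0) = (3 - 2*exp(2)) - (-2) = 5 - 2*exp(2).

5 - 2*exp(2)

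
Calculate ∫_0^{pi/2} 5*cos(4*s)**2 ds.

5*pi/4

Use the identity cos^2(4*s) = (1 + cos(8*s))/2.
An antiderivative is F(s) = 5*s/2 + 5*sin(8*s)/16.
Then F(pi/2) - F(0) = (5*pi/4) - (0) = 5*pi/4.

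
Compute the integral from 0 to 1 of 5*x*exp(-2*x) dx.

Integrate by parts once (u = x, dv = 5*exp(-2*x) dx).
An antiderivative is F(x) = (-10*x - 5)*exp(-2*x)/4.
Then F(1) - F(0) = (-15*exp(-2)/4) - (-5/4) = 5/4 - 15*exp(-2)/4.

5/4 - 15*exp(-2)/4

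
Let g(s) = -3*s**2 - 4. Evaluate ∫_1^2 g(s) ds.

By the power rule, an antiderivative is F(s) = -s**3 - 4*s.
Then F(2) - F(1) = (-16) - (-5) = -11.

-11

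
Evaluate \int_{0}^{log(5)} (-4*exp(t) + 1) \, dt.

-16 + log(5)

An antiderivative is F(t) = t - 4*exp(t).
Then F(log(5)) - F(0) = (-20 + log(5)) - (-4) = -16 + log(5).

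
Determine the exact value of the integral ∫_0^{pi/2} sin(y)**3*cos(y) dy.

1/4

Let u = sin(y), so du = cos(y) dy. When y = 0, u = 0; when y = pi/2, u = 1.
The integral becomes ∫ u**3 du from 0 to 1, with antiderivative u**4/4.
Back in y: F(y) = sin(y)**4/4.
Then F(pi/2) - F(0) = (1/4) - (0) = 1/4.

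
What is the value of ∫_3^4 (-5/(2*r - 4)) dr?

-5*log(2)/2

An antiderivative is F(r) = -5*log(2*r - 4)/2.
Then F(4) - F(3) = (-log(32)) - (-5*log(2)/2) = -5*log(2)/2.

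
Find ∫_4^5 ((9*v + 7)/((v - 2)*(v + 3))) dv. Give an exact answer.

Factor the denominator: v**2 + v - 6 = (v + 3)(v - 2).
Partial fractions: (9*v + 7)/((v - 2)*(v + 3)) = 4/(v + 3) + 5/(v - 2).
An antiderivative is F(v) = 5*log(v - 2) + 4*log(v + 3).
Then F(5) - F(4) = (5*log(3) + 12*log(2)) - (5*log(2) + 4*log(7)) = -4*log(7) + 7*log(2) + 5*log(3).

-4*log(7) + 7*log(2) + 5*log(3)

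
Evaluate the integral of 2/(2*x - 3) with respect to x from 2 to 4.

log(5)

An antiderivative is F(x) = log(2*x - 3).
Then F(4) - F(2) = (log(5)) - (0) = log(5).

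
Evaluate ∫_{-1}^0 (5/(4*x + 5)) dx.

An antiderivative is F(x) = 5*log(4*x + 5)/4.
Then F(0) - F(-1) = (5*log(5)/4) - (0) = 5*log(5)/4.

5*log(5)/4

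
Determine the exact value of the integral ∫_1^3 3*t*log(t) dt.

Integrate by parts once (u = ln t, dv = 3*t dt).
An antiderivative is F(t) = 3*t**2*(2*log(t) - 1)/4.
Then F(3) - F(1) = (-27/4 + 27*log(3)/2) - (-3/4) = -6 + 27*log(3)/2.

-6 + 27*log(3)/2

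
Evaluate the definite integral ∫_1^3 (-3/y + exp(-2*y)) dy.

An antiderivative is F(y) = -3*log(y) - exp(-2*y)/2.
Then F(3) - F(1) = (-3*log(3) - exp(-6)/2) - (-exp(-2)/2) = (-6*exp(6)*log(3) - 1 + exp(4))*exp(-6)/2.

(-6*exp(6)*log(3) - 1 + exp(4))*exp(-6)/2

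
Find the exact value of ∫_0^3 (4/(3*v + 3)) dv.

An antiderivative is F(v) = 4*log(3*v + 3)/3.
Then F(3) - F(0) = (4*log(12)/3) - (4*log(3)/3) = 8*log(2)/3.

8*log(2)/3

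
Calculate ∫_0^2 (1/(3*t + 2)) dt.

An antiderivative is F(t) = log(3*t + 2)/3.
Then F(2) - F(0) = (log(2)) - (log(2)/3) = 2*log(2)/3.

2*log(2)/3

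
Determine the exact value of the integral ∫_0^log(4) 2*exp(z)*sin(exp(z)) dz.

Let u = exp(z), so du = exp(z) dz. When z = 0, u = 1; when z = log(4), u = 4.
The integral becomes 2·∫ sin(u) du from 1 to 4, with antiderivative -2*cos(u).
Back in z: F(z) = -2*cos(exp(z)).
Then F(log(4)) - F(0) = (-2*cos(4)) - (-2*cos(1)) = 2*cos(1) - 2*cos(4).

2*cos(1) - 2*cos(4)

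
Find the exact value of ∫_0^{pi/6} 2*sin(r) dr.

2 - sqrt(3)

An antiderivative is F(r) = -2*cos(r).
Then F(pi/6) - F(0) = (-sqrt(3)) - (-2) = 2 - sqrt(3).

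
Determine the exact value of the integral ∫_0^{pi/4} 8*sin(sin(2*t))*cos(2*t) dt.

Let u = sin(2*t), so du = 2*cos(2*t) dt. When t = 0, u = 0; when t = pi/4, u = 1.
The integral becomes 4·∫ sin(u) du from 0 to 1, with antiderivative -4*cos(u).
Back in t: F(t) = -4*cos(sin(2*t)).
Then F(pi/4) - F(0) = (-4*cos(1)) - (-4) = 4 - 4*cos(1).

4 - 4*cos(1)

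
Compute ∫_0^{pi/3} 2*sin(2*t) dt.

3/2

An antiderivative is F(t) = -cos(2*t).
Then F(pi/3) - F(0) = (1/2) - (-1) = 3/2.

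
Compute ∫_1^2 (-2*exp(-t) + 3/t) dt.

An antiderivative is F(t) = 3*log(t) + 2*exp(-t).
Then F(2) - F(1) = (2*exp(-2) + 3*log(2)) - (2*exp(-1)) = -2*exp(-1) + 2*exp(-2) + 3*log(2).

-2*exp(-1) + 2*exp(-2) + 3*log(2)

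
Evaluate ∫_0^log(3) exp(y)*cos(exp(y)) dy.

Let u = exp(y), so du = exp(y) dy. When y = 0, u = 1; when y = log(3), u = 3.
The integral becomes ∫ cos(u) du from 1 to 3, with antiderivative sin(u).
Back in y: F(y) = sin(exp(y)).
Then F(log(3)) - F(0) = (sin(3)) - (sin(1)) = -sin(1) + sin(3).

-sin(1) + sin(3)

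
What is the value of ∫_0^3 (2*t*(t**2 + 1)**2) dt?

Let u = t**2 + 1, so du = 2*t dt. When t = 0, u = 1; when t = 3, u = 10.
The integral becomes ∫ u**2 du from 1 to 10, with antiderivative u**3/3.
Back in t: F(t) = (t**2 + 1)**3/3.
Then F(3) - F(0) = (1000/3) - (1/3) = 333.

333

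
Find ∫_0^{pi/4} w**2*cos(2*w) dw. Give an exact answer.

Integrate by parts twice (u = w^2, dv = cos(2*w) dw).
An antiderivative is F(w) = w**2*sin(2*w)/2 + w*cos(2*w)/2 - sin(2*w)/4.
Then F(pi/4) - F(0) = (-1/4 + pi**2/32) - (0) = -1/4 + pi**2/32.

-1/4 + pi**2/32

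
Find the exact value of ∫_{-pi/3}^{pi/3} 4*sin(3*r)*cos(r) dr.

Use the identity sin(3*r)cos(r) = [sin(4*r) + sin(2*r)]/2.
An antiderivative is F(r) = -cos(2*r) - cos(4*r)/2.
Then F(pi/3) - F(-pi/3) = (3/4) - (3/4) = 0.

0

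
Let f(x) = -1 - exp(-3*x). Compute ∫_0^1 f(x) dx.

-4/3 + exp(-3)/3

An antiderivative is F(x) = -x + exp(-3*x)/3.
Then F(1) - F(0) = (-1 + exp(-3)/3) - (1/3) = -4/3 + exp(-3)/3.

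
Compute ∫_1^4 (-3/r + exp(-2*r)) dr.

An antiderivative is F(r) = -3*log(r) - exp(-2*r)/2.
Then F(4) - F(1) = (-6*log(2) - exp(-8)/2) - (-exp(-2)/2) = (-12*exp(8)*log(2) - 1 + exp(6))*exp(-8)/2.

(-12*exp(8)*log(2) - 1 + exp(6))*exp(-8)/2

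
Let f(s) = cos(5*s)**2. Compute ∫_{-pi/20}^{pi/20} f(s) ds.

Use the identity cos^2(5*s) = (1 + cos(10*s))/2.
An antiderivative is F(s) = s/2 + sin(10*s)/20.
Then F(pi/20) - F(-pi/20) = (1/20 + pi/40) - (-pi/40 - 1/20) = 1/10 + pi/20.

1/10 + pi/20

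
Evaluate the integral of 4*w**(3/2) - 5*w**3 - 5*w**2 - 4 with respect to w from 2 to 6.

-5888/3 - 32*sqrt(2)/5 + 288*sqrt(6)/5

By the power rule, an antiderivative is F(w) = 8*w**(5/2)/5 - 5*w**4/4 - 5*w**3/3 - 4*w.
Then F(6) - F(2) = (-2004 + 288*sqrt(6)/5) - (-124/3 + 32*sqrt(2)/5) = -5888/3 - 32*sqrt(2)/5 + 288*sqrt(6)/5.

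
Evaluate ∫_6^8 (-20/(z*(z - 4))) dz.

Factor the denominator: z**2 - 4*z = z(z - 4).
Partial fractions: -20/(z*(z - 4)) = 5/z - 5/(z - 4).
An antiderivative is F(z) = 5*log(z) - 5*log(z - 4).
Then F(8) - F(6) = (log(32)) - (5*log(3)) = -5*log(3) + 5*log(2).

-5*log(3) + 5*log(2)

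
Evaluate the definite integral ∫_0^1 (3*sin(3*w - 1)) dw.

-cos(2) + cos(1)

Let u = 3*w - 1, so du = 3 dw. When w = 0, u = -1; when w = 1, u = 2.
The integral becomes ∫ sin(u) du from -1 to 2, with antiderivative -cos(u).
Back in w: F(w) = -cos(3*w - 1).
Then F(1) - F(0) = (-cos(2)) - (-cos(1)) = -cos(2) + cos(1).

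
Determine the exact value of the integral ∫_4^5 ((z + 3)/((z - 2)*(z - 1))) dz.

Factor the denominator: z**2 - 3*z + 2 = (z - 1)(z - 2).
Partial fractions: (z + 3)/((z - 2)*(z - 1)) = -4/(z - 1) + 5/(z - 2).
An antiderivative is F(z) = 5*log(z - 2) - 4*log(z - 1).
Then F(5) - F(4) = (-8*log(2) + 5*log(3)) - (log(32/81)) = -13*log(2) + 9*log(3).

-13*log(2) + 9*log(3)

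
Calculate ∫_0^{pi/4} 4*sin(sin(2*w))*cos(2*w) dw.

Let u = sin(2*w), so du = 2*cos(2*w) dw. When w = 0, u = 0; when w = pi/4, u = 1.
The integral becomes 2·∫ sin(u) du from 0 to 1, with antiderivative -2*cos(u).
Back in w: F(w) = -2*cos(sin(2*w)).
Then F(pi/4) - F(0) = (-2*cos(1)) - (-2) = 2 - 2*cos(1).

2 - 2*cos(1)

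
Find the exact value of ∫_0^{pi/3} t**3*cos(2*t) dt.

Integrate by parts 3 times (u = t^3, dv = cos(2*t) dt).
An antiderivative is F(t) = t**3*sin(2*t)/2 + 3*t**2*cos(2*t)/4 - 3*t*sin(2*t)/4 - 3*cos(2*t)/8.
Then F(pi/3) - F(0) = (-sqrt(3)*pi/8 - pi**2/24 + 3/16 + sqrt(3)*pi**3/108) - (-3/8) = -sqrt(3)*pi/8 - pi**2/24 + sqrt(3)*pi**3/108 + 9/16.

-sqrt(3)*pi/8 - pi**2/24 + sqrt(3)*pi**3/108 + 9/16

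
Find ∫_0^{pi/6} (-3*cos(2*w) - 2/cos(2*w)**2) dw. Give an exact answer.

An antiderivative is F(w) = -3*sin(2*w)/2 - tan(2*w).
Then F(pi/6) - F(0) = (-7*sqrt(3)/4) - (0) = -7*sqrt(3)/4.

-7*sqrt(3)/4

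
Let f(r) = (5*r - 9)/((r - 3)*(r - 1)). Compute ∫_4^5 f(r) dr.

Factor the denominator: r**2 - 4*r + 3 = (r - 1)(r - 3).
Partial fractions: (5*r - 9)/((r - 3)*(r - 1)) = 2/(r - 1) + 3/(r - 3).
An antiderivative is F(r) = 3*log(r - 3) + 2*log(r - 1).
Then F(5) - F(4) = (7*log(2)) - (log(9)) = -2*log(3) + 7*log(2).

-2*log(3) + 7*log(2)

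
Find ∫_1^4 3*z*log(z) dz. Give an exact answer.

-45/4 + 48*log(2)

Integrate by parts once (u = ln z, dv = 3*z dz).
An antiderivative is F(z) = 3*z**2*(2*log(z) - 1)/4.
Then F(4) - F(1) = (-12 + 48*log(2)) - (-3/4) = -45/4 + 48*log(2).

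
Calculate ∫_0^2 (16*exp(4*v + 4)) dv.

-4*(1 - exp(8))*exp(4)

Let u = 4*v + 4, so du = 4 dv. When v = 0, u = 4; when v = 2, u = 12.
The integral becomes 4·∫ exp(u) du from 4 to 12, with antiderivative 4*exp(u).
Back in v: F(v) = 4*exp(4*v + 4).
Then F(2) - F(0) = (4*exp(12)) - (4*exp(4)) = -4*(1 - exp(8))*exp(4).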